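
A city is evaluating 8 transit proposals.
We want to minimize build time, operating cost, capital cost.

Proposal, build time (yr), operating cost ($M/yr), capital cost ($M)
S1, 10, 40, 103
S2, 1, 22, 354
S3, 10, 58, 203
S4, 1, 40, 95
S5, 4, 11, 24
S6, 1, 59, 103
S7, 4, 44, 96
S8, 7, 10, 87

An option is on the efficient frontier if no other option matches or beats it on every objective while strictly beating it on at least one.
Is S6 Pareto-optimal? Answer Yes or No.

S4 vs S6: build time 1≤1, operating cost 40≤59, capital cost 95≤103 — S4 is at least as good on every objective and strictly better on at least one, so S4 dominates S6.

No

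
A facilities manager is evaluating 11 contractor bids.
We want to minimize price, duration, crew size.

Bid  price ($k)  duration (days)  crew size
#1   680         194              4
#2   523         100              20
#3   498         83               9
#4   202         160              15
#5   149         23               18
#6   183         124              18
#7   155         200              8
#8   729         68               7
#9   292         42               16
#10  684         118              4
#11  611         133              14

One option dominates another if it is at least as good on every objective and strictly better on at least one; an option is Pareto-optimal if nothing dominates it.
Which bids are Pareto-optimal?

#1, #3, #4, #5, #7, #8, #9, #10

#1: not dominated.
#2: dominated by #3 (price 498≤523, duration 83≤100, crew size 9≤20).
#3: not dominated.
#4: not dominated.
#5: not dominated (best price).
#6: dominated by #5 (price 149≤183, duration 23≤124, crew size 18≤18).
#7: not dominated.
#8: not dominated.
#9: not dominated.
#10: not dominated.
#11: dominated by #3 (price 498≤611, duration 83≤133, crew size 9≤14).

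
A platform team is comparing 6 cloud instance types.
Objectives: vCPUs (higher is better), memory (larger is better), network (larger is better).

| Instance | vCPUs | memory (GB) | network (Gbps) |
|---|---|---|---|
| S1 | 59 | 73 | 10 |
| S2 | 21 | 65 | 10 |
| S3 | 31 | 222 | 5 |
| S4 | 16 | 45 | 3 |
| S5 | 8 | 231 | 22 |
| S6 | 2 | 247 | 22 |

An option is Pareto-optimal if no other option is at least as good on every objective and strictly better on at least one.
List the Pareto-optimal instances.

S1, S3, S5, S6

S1: not dominated (best vCPUs).
S2: dominated by S1 (vCPUs 59≥21, memory 73≥65, network 10≥10).
S3: not dominated.
S4: dominated by S1 (vCPUs 59≥16, memory 73≥45, network 10≥3).
S5: not dominated.
S6: not dominated (best memory).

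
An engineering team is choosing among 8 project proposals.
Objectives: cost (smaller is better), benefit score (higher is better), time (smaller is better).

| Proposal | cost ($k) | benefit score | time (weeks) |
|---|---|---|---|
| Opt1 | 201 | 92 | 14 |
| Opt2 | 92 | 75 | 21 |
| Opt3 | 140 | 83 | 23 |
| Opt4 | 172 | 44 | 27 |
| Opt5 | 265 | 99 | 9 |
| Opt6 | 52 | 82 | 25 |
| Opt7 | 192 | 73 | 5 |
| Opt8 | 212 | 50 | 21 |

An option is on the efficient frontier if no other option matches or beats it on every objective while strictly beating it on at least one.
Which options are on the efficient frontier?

Opt1: not dominated.
Opt2: not dominated.
Opt3: not dominated.
Opt4: dominated by Opt2 (cost 92≤172, benefit score 75≥44, time 21≤27).
Opt5: not dominated (best benefit score).
Opt6: not dominated (best cost).
Opt7: not dominated (best time).
Opt8: dominated by Opt1 (cost 201≤212, benefit score 92≥50, time 14≤21).

Opt1, Opt2, Opt3, Opt5, Opt6, Opt7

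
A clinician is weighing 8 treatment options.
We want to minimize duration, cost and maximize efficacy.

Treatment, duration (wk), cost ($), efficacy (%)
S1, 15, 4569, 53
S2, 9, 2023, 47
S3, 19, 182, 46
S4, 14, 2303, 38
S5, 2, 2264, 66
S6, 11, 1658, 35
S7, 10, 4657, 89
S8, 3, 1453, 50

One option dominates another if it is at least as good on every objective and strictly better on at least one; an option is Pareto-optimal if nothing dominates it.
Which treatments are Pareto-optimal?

S3, S5, S7, S8

S1: dominated by S5 (duration 2≤15, cost 2264≤4569, efficacy 66≥53).
S2: dominated by S8 (duration 3≤9, cost 1453≤2023, efficacy 50≥47).
S3: not dominated (best cost).
S4: dominated by S2 (duration 9≤14, cost 2023≤2303, efficacy 47≥38).
S5: not dominated (best duration).
S6: dominated by S8 (duration 3≤11, cost 1453≤1658, efficacy 50≥35).
S7: not dominated (best efficacy).
S8: not dominated.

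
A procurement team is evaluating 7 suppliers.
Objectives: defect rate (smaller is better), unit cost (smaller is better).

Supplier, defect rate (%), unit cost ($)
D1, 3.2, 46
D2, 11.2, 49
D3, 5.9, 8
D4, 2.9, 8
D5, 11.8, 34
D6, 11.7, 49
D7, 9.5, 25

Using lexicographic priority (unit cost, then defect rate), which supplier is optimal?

First minimize unit cost: best is 8, kept {D3, D4}.
Then minimize defect rate: best is 2.9, kept {D4}.

D4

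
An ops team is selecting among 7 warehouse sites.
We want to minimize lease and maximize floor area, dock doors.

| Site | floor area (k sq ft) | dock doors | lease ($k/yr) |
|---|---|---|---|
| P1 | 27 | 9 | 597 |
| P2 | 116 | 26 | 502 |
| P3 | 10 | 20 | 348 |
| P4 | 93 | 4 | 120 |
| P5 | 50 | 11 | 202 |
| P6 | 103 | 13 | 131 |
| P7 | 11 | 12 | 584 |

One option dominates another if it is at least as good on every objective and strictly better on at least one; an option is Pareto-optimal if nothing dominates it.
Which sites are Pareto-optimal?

P2, P3, P4, P6

P1: dominated by P2 (floor area 116≥27, dock doors 26≥9, lease 502≤597).
P2: not dominated (best floor area).
P3: not dominated.
P4: not dominated (best lease).
P5: dominated by P6 (floor area 103≥50, dock doors 13≥11, lease 131≤202).
P6: not dominated.
P7: dominated by P2 (floor area 116≥11, dock doors 26≥12, lease 502≤584).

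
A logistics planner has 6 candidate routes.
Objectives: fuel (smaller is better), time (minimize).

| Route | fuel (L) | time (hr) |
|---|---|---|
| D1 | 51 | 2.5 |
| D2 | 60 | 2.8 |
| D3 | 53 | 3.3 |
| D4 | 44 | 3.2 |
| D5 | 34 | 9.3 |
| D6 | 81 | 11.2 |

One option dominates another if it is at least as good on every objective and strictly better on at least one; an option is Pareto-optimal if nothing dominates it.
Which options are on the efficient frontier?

D1: not dominated (best time).
D2: dominated by D1 (fuel 51≤60, time 2.5≤2.8).
D3: dominated by D1 (fuel 51≤53, time 2.5≤3.3).
D4: not dominated.
D5: not dominated (best fuel).
D6: dominated by D1 (fuel 51≤81, time 2.5≤11.2).

D1, D4, D5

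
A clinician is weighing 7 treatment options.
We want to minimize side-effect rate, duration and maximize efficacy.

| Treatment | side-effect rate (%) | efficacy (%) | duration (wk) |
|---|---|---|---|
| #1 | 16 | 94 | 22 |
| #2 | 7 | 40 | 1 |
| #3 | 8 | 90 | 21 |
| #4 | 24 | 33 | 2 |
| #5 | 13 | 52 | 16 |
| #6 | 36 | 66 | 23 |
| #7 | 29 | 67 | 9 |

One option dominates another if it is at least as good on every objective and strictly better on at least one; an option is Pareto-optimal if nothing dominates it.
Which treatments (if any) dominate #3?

#1: worse on side-effect rate (16 vs 8).
#2: worse on efficacy (40 vs 90).
#4: worse on side-effect rate (24 vs 8).
#5: worse on side-effect rate (13 vs 8).
#6: worse on side-effect rate (36 vs 8).
#7: worse on side-effect rate (29 vs 8).
No option dominates #3.

none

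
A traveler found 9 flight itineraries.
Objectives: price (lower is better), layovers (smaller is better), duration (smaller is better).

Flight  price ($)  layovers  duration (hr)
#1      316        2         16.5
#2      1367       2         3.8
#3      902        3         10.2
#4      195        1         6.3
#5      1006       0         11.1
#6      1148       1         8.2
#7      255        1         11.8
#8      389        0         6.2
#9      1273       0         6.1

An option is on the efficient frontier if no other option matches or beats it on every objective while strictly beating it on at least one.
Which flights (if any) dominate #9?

#1: worse on layovers (2 vs 0).
#2: worse on price (1367 vs 1273).
#3: worse on layovers (3 vs 0).
#4: worse on layovers (1 vs 0).
#5: worse on duration (11.1 vs 6.1).
#6: worse on layovers (1 vs 0).
#7: worse on layovers (1 vs 0).
#8: worse on duration (6.2 vs 6.1).
No option dominates #9.

none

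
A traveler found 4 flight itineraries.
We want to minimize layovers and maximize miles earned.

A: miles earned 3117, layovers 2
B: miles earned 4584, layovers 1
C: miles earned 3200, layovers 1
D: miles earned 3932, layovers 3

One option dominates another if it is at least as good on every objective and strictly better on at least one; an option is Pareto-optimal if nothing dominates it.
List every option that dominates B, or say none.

A: worse on miles earned (3117 vs 4584).
C: worse on miles earned (3200 vs 4584).
D: worse on miles earned (3932 vs 4584).
No option dominates B.

none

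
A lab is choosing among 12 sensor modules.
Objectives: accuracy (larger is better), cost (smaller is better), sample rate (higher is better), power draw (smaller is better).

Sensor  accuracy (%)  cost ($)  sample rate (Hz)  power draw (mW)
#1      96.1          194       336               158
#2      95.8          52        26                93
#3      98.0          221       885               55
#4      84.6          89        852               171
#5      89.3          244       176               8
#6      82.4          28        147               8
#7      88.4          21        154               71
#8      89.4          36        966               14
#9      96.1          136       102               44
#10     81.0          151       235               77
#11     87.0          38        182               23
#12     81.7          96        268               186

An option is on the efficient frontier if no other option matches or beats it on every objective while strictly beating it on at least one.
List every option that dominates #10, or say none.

#8: accuracy 89.4≥81.0, cost 36≤151, sample rate 966≥235, power draw 14≤77 — dominates #10.
Others (#1, #2, #3, #4, #5, #6, #7, #9, #11, #12) are each worse than #10 on at least one objective.

#8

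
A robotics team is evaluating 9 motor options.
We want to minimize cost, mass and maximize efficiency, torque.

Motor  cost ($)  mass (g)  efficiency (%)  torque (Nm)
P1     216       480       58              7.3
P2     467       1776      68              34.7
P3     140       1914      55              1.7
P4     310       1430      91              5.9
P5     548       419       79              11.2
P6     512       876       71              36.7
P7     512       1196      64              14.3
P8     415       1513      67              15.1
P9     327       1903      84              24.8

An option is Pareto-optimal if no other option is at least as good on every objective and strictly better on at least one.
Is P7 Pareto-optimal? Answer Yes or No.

No

P6 vs P7: cost 512≤512, mass 876≤1196, efficiency 71≥64, torque 36.7≥14.3 — P6 is at least as good on every objective and strictly better on at least one, so P6 dominates P7.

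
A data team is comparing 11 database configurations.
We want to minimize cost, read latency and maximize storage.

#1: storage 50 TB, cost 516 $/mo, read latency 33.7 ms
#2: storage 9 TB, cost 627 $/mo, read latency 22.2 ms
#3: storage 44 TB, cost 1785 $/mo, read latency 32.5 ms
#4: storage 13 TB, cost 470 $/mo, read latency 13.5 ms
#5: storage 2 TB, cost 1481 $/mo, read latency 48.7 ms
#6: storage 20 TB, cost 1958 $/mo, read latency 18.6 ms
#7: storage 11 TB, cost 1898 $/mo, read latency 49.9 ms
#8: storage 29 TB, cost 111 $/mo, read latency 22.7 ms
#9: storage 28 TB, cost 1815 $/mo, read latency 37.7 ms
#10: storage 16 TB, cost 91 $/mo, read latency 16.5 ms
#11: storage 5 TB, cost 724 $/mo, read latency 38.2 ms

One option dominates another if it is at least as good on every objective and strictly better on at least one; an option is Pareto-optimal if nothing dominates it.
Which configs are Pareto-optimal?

#1: not dominated (best storage).
#2: dominated by #4 (storage 13≥9, cost 470≤627, read latency 13.5≤22.2).
#3: not dominated.
#4: not dominated (best read latency).
#5: dominated by #1 (storage 50≥2, cost 516≤1481, read latency 33.7≤48.7).
#6: not dominated.
#7: dominated by #1 (storage 50≥11, cost 516≤1898, read latency 33.7≤49.9).
#8: not dominated.
#9: dominated by #1 (storage 50≥28, cost 516≤1815, read latency 33.7≤37.7).
#10: not dominated (best cost).
#11: dominated by #1 (storage 50≥5, cost 516≤724, read latency 33.7≤38.2).

#1, #3, #4, #6, #8, #10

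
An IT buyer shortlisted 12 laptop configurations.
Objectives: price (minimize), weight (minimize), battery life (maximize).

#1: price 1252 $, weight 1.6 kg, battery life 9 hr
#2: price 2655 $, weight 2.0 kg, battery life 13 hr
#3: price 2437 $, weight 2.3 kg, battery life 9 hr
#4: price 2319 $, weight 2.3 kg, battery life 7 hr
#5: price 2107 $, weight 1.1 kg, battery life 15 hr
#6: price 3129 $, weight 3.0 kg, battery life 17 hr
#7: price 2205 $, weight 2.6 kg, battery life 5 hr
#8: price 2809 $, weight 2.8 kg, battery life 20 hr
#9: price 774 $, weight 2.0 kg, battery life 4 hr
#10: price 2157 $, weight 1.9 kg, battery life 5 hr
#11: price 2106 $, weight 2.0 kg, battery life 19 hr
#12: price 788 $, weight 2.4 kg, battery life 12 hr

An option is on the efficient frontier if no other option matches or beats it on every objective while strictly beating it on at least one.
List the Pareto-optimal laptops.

#1, #5, #8, #9, #11, #12

#1: not dominated.
#2: dominated by #5 (price 2107≤2655, weight 1.1≤2.0, battery life 15≥13).
#3: dominated by #1 (price 1252≤2437, weight 1.6≤2.3, battery life 9≥9).
#4: dominated by #1 (price 1252≤2319, weight 1.6≤2.3, battery life 9≥7).
#5: not dominated (best weight).
#6: dominated by #8 (price 2809≤3129, weight 2.8≤3.0, battery life 20≥17).
#7: dominated by #1 (price 1252≤2205, weight 1.6≤2.6, battery life 9≥5).
#8: not dominated (best battery life).
#9: not dominated (best price).
#10: dominated by #1 (price 1252≤2157, weight 1.6≤1.9, battery life 9≥5).
#11: not dominated.
#12: not dominated.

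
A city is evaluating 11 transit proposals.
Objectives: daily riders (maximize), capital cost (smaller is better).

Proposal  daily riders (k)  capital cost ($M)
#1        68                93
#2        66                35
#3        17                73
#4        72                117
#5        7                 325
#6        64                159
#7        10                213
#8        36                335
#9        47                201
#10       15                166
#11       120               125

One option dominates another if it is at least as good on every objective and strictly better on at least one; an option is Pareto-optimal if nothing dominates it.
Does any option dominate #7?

#1 vs #7: daily riders 68≥10, capital cost 93≤213 — #1 is at least as good on every objective and strictly better on at least one, so #1 dominates #7.

Yes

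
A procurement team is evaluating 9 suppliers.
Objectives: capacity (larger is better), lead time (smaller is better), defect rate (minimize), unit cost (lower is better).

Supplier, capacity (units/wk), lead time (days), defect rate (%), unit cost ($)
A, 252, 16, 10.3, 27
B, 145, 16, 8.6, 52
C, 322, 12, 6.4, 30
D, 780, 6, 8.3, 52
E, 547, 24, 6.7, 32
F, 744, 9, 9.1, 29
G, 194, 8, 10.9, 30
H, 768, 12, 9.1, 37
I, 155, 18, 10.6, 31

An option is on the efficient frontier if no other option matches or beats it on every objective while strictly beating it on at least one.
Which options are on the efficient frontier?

A: not dominated (best unit cost).
B: dominated by C (capacity 322≥145, lead time 12≤16, defect rate 6.4≤8.6, unit cost 30≤52).
C: not dominated (best defect rate).
D: not dominated (best capacity).
E: not dominated.
F: not dominated.
G: not dominated.
H: not dominated.
I: dominated by A (capacity 252≥155, lead time 16≤18, defect rate 10.3≤10.6, unit cost 27≤31).

A, C, D, E, F, G, H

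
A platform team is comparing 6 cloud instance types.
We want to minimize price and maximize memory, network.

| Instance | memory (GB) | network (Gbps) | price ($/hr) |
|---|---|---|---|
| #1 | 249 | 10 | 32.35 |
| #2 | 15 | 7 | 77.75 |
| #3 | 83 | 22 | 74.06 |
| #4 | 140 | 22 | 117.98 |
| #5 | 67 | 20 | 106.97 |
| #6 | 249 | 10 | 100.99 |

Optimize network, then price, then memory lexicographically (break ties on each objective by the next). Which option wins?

#3

First maximize network: best is 22, kept {#3, #4}.
Then minimize price: best is 74.06, kept {#3}.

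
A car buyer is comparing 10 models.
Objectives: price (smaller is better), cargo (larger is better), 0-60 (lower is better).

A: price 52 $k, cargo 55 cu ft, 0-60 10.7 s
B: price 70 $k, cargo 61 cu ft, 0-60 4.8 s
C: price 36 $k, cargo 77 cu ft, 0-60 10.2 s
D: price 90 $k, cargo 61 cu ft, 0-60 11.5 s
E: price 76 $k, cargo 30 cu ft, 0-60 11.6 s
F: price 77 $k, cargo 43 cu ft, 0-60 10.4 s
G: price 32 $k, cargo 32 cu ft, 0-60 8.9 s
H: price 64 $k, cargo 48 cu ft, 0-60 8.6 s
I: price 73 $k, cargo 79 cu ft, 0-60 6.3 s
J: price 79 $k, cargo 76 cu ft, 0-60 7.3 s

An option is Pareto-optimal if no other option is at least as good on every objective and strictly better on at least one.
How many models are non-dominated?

5

A: dominated by C (price 36≤52, cargo 77≥55, 0-60 10.2≤10.7).
B: not dominated (best 0-60).
C: not dominated.
D: dominated by B (price 70≤90, cargo 61≥61, 0-60 4.8≤11.5).
E: dominated by A (price 52≤76, cargo 55≥30, 0-60 10.7≤11.6).
F: dominated by B (price 70≤77, cargo 61≥43, 0-60 4.8≤10.4).
G: not dominated (best price).
H: not dominated.
I: not dominated (best cargo).
J: dominated by I (price 73≤79, cargo 79≥76, 0-60 6.3≤7.3).
Pareto-optimal: B, C, G, H, I → 5.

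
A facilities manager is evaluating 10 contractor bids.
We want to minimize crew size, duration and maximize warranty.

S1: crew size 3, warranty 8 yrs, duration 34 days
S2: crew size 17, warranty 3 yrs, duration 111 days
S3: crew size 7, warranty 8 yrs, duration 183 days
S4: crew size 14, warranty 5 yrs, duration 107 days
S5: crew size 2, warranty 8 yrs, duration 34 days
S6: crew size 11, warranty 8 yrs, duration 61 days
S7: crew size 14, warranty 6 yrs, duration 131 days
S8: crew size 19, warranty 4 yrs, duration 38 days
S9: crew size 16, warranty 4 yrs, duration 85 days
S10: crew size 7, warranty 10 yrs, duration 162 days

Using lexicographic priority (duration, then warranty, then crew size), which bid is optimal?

First minimize duration: best is 34, kept {S1, S5}.
Then maximize warranty: best is 8, kept {S1, S5}.
Then minimize crew size: best is 2, kept {S5}.

S5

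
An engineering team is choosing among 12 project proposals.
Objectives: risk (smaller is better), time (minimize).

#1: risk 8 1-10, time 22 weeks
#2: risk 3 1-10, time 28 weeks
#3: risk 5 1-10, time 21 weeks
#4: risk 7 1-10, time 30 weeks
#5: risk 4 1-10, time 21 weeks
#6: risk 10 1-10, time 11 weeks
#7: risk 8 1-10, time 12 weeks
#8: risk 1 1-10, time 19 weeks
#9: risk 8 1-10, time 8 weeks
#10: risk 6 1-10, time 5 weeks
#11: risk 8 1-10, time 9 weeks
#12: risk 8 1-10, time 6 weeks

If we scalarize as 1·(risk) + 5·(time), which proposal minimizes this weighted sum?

#10

#1: 1·8 + 5·22 = 118
#2: 1·3 + 5·28 = 143
#3: 1·5 + 5·21 = 110
#4: 1·7 + 5·30 = 157
#5: 1·4 + 5·21 = 109
#6: 1·10 + 5·11 = 65
#7: 1·8 + 5·12 = 68
#8: 1·1 + 5·19 = 96
#9: 1·8 + 5·8 = 48
#10: 1·6 + 5·5 = 31
#11: 1·8 + 5·9 = 53
#12: 1·8 + 5·6 = 38
Lowest: #10 at 31.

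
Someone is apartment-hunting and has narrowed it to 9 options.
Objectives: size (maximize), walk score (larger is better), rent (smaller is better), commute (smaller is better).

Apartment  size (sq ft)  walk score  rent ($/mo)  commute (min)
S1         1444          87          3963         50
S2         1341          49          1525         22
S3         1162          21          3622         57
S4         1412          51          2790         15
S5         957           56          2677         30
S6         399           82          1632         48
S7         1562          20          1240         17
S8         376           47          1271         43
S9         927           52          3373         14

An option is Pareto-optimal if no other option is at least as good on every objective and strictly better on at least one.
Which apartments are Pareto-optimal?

S1: not dominated (best walk score).
S2: not dominated.
S3: dominated by S2 (size 1341≥1162, walk score 49≥21, rent 1525≤3622, commute 22≤57).
S4: not dominated.
S5: not dominated.
S6: not dominated.
S7: not dominated (best size).
S8: not dominated.
S9: not dominated (best commute).

S1, S2, S4, S5, S6, S7, S8, S9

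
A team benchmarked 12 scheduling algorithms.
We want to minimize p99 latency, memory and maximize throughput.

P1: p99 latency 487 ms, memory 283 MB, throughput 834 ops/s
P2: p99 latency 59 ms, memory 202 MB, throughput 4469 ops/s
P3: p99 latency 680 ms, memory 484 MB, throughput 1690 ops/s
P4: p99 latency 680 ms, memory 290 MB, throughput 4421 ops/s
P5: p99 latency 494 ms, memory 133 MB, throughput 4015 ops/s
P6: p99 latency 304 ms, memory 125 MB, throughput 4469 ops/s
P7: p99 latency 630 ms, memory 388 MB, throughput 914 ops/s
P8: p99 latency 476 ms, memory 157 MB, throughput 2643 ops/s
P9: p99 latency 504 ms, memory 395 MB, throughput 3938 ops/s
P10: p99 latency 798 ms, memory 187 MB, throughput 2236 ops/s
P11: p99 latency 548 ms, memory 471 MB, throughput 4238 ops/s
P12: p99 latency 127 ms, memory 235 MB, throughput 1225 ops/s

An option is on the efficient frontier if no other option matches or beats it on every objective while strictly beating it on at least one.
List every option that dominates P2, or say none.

P1: worse on p99 latency (487 vs 59).
P3: worse on p99 latency (680 vs 59).
P4: worse on p99 latency (680 vs 59).
P5: worse on p99 latency (494 vs 59).
P6: worse on p99 latency (304 vs 59).
P7: worse on p99 latency (630 vs 59).
P8: worse on p99 latency (476 vs 59).
P9: worse on p99 latency (504 vs 59).
P10: worse on p99 latency (798 vs 59).
P11: worse on p99 latency (548 vs 59).
P12: worse on p99 latency (127 vs 59).
No option dominates P2.

none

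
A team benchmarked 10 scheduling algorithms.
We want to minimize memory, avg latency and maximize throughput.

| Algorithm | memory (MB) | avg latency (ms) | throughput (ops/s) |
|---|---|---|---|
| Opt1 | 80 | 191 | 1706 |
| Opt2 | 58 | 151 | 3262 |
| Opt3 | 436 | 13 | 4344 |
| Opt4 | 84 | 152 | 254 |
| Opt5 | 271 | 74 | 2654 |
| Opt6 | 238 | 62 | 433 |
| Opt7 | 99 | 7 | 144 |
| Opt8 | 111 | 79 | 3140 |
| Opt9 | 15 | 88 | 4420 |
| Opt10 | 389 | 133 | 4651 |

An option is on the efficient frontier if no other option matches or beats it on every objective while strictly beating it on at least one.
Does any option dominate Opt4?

Yes

Opt2 vs Opt4: memory 58≤84, avg latency 151≤152, throughput 3262≥254 — Opt2 is at least as good on every objective and strictly better on at least one, so Opt2 dominates Opt4.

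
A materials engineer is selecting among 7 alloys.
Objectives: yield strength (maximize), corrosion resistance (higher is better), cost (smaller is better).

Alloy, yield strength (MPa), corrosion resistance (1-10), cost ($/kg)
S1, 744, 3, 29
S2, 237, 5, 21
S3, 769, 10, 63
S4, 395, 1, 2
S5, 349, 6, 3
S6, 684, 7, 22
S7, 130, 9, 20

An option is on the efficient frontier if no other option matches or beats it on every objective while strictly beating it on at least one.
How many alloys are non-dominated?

S1: not dominated.
S2: dominated by S5 (yield strength 349≥237, corrosion resistance 6≥5, cost 3≤21).
S3: not dominated (best yield strength).
S4: not dominated (best cost).
S5: not dominated.
S6: not dominated.
S7: not dominated.
Pareto-optimal: S1, S3, S4, S5, S6, S7 → 6.

6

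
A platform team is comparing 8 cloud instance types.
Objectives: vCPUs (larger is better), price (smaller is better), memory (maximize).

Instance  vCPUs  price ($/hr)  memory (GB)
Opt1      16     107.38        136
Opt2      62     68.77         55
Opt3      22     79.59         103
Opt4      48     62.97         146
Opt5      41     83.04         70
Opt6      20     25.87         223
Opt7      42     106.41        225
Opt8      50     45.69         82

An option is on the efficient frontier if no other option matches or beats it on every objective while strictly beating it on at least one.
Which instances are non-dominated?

Opt2, Opt4, Opt6, Opt7, Opt8

Opt1: dominated by Opt4 (vCPUs 48≥16, price 62.97≤107.38, memory 146≥136).
Opt2: not dominated (best vCPUs).
Opt3: dominated by Opt4 (vCPUs 48≥22, price 62.97≤79.59, memory 146≥103).
Opt4: not dominated.
Opt5: dominated by Opt4 (vCPUs 48≥41, price 62.97≤83.04, memory 146≥70).
Opt6: not dominated (best price).
Opt7: not dominated (best memory).
Opt8: not dominated.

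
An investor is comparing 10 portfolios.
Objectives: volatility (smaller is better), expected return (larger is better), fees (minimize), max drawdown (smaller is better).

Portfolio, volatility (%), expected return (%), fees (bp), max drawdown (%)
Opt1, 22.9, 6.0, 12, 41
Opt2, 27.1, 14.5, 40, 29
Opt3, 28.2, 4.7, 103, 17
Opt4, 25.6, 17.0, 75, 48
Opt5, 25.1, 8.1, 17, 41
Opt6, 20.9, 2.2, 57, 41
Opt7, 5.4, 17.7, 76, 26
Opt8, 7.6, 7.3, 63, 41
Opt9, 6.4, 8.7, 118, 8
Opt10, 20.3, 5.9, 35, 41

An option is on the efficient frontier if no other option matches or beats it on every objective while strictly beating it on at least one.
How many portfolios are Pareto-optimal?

Opt1: not dominated (best fees).
Opt2: not dominated.
Opt3: not dominated.
Opt4: not dominated.
Opt5: not dominated.
Opt6: dominated by Opt10 (volatility 20.3≤20.9, expected return 5.9≥2.2, fees 35≤57, max drawdown 41≤41).
Opt7: not dominated (best volatility).
Opt8: not dominated.
Opt9: not dominated (best max drawdown).
Opt10: not dominated.
Pareto-optimal: Opt1, Opt2, Opt3, Opt4, Opt5, Opt7, Opt8, Opt9, Opt10 → 9.

9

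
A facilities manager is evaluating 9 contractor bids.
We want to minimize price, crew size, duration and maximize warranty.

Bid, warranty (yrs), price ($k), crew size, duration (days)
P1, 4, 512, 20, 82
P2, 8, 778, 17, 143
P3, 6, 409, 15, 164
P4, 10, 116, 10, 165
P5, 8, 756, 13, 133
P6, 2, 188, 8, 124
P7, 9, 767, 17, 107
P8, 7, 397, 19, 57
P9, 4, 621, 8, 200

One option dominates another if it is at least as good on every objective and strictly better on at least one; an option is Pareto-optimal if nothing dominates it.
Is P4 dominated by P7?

P7 vs P4: P7 is worse on warranty (9 vs 10), so it does not dominate P4.

No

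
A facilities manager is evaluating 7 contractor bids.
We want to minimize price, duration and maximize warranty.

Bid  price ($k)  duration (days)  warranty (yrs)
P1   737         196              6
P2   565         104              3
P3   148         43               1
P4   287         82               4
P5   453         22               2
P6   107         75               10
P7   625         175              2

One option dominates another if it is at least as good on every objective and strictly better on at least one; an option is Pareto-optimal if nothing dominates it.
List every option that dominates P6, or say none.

none

P1: worse on price (737 vs 107).
P2: worse on price (565 vs 107).
P3: worse on price (148 vs 107).
P4: worse on price (287 vs 107).
P5: worse on price (453 vs 107).
P7: worse on price (625 vs 107).
No option dominates P6.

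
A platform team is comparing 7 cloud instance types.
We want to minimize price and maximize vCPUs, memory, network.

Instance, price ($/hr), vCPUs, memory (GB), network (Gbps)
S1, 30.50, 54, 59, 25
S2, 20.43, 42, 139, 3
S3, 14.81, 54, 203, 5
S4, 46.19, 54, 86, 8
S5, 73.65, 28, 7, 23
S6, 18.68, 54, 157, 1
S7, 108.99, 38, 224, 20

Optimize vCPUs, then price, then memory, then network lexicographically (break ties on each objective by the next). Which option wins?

S3

First maximize vCPUs: best is 54, kept {S1, S3, S4, S6}.
Then minimize price: best is 14.81, kept {S3}.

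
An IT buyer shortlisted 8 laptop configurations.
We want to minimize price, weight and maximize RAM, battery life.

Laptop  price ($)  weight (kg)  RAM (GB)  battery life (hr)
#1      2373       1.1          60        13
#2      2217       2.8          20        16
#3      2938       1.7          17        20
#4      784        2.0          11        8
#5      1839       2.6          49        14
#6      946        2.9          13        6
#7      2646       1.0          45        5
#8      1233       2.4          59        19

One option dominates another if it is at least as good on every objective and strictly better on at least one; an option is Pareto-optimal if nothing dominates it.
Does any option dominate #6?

#1: worse on price (2373 vs 946).
#2: worse on price (2217 vs 946).
#3: worse on price (2938 vs 946).
#4: worse on RAM (11 vs 13).
#5: worse on price (1839 vs 946).
#7: worse on price (2646 vs 946).
#8: worse on price (1233 vs 946).
No option is at least as good as #6 on every objective and strictly better on one.

No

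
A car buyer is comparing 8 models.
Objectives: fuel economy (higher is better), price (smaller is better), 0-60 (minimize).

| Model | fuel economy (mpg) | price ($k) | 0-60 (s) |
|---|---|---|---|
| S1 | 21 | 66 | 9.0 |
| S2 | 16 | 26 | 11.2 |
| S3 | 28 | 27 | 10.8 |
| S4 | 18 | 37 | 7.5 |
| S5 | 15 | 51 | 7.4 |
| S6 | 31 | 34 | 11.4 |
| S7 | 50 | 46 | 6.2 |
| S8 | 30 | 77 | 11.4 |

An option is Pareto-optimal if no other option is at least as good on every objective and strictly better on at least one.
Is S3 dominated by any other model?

S1: worse on fuel economy (21 vs 28).
S2: worse on fuel economy (16 vs 28).
S4: worse on fuel economy (18 vs 28).
S5: worse on fuel economy (15 vs 28).
S6: worse on price (34 vs 27).
S7: worse on price (46 vs 27).
S8: worse on price (77 vs 27).
No option is at least as good as S3 on every objective and strictly better on one.

No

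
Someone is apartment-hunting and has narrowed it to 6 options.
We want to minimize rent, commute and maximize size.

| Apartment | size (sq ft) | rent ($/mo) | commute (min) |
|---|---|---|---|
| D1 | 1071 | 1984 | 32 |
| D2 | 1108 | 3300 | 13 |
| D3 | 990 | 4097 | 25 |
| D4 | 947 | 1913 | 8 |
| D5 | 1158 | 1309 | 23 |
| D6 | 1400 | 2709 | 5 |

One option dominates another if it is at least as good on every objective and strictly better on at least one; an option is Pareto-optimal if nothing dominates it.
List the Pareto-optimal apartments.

D4, D5, D6

D1: dominated by D5 (size 1158≥1071, rent 1309≤1984, commute 23≤32).
D2: dominated by D6 (size 1400≥1108, rent 2709≤3300, commute 5≤13).
D3: dominated by D2 (size 1108≥990, rent 3300≤4097, commute 13≤25).
D4: not dominated.
D5: not dominated (best rent).
D6: not dominated (best size).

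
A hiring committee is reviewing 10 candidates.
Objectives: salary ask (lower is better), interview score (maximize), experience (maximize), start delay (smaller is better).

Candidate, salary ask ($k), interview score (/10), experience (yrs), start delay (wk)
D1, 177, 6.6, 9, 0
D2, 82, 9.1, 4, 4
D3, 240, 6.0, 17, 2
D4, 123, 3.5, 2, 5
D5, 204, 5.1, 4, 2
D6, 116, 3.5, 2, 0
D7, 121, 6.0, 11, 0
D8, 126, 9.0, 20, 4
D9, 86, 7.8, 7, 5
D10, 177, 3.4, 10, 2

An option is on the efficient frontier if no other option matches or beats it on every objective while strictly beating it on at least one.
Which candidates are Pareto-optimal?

D1, D2, D3, D6, D7, D8, D9

D1: not dominated.
D2: not dominated (best salary ask).
D3: not dominated.
D4: dominated by D2 (salary ask 82≤123, interview score 9.1≥3.5, experience 4≥2, start delay 4≤5).
D5: dominated by D1 (salary ask 177≤204, interview score 6.6≥5.1, experience 9≥4, start delay 0≤2).
D6: not dominated.
D7: not dominated.
D8: not dominated (best experience).
D9: not dominated.
D10: dominated by D7 (salary ask 121≤177, interview score 6.0≥3.4, experience 11≥10, start delay 0≤2).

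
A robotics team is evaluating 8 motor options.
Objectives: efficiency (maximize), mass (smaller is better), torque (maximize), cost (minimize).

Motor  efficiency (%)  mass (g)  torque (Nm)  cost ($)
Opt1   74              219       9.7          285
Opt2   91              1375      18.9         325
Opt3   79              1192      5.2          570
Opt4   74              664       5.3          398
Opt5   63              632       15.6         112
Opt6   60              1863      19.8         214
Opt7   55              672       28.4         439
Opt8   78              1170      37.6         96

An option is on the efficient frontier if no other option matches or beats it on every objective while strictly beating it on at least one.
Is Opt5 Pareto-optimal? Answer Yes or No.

Opt1: worse on torque (9.7 vs 15.6).
Opt2: worse on mass (1375 vs 632).
Opt3: worse on mass (1192 vs 632).
Opt4: worse on mass (664 vs 632).
Opt6: worse on efficiency (60 vs 63).
Opt7: worse on efficiency (55 vs 63).
Opt8: worse on mass (1170 vs 632).
No option is at least as good as Opt5 on every objective and strictly better on one.

Yes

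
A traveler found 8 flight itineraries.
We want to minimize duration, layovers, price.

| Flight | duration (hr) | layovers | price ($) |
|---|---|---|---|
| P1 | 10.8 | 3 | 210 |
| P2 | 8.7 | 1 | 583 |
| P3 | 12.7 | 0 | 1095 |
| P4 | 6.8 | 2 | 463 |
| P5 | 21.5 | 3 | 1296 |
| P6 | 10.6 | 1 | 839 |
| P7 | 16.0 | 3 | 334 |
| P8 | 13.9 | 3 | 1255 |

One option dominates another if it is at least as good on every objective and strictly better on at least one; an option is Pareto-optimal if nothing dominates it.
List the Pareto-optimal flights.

P1, P2, P3, P4

P1: not dominated (best price).
P2: not dominated.
P3: not dominated (best layovers).
P4: not dominated (best duration).
P5: dominated by P1 (duration 10.8≤21.5, layovers 3≤3, price 210≤1296).
P6: dominated by P2 (duration 8.7≤10.6, layovers 1≤1, price 583≤839).
P7: dominated by P1 (duration 10.8≤16.0, layovers 3≤3, price 210≤334).
P8: dominated by P1 (duration 10.8≤13.9, layovers 3≤3, price 210≤1255).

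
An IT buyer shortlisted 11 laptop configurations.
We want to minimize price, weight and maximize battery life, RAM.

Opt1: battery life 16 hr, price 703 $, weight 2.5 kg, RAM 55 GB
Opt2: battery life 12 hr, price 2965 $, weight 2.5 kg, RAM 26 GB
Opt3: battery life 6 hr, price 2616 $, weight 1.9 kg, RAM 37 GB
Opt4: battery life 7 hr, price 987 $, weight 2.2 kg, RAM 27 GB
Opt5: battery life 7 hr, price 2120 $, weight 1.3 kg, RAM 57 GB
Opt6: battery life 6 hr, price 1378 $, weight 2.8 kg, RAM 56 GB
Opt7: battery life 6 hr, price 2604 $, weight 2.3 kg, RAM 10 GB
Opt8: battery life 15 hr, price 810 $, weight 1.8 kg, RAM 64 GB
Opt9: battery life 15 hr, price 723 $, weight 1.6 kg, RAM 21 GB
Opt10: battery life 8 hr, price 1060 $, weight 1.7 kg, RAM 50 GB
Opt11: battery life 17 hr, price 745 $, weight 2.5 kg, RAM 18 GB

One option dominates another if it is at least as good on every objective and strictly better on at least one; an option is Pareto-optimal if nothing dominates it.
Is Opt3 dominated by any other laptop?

Yes

Opt5 vs Opt3: battery life 7≥6, price 2120≤2616, weight 1.3≤1.9, RAM 57≥37 — Opt5 is at least as good on every objective and strictly better on at least one, so Opt5 dominates Opt3.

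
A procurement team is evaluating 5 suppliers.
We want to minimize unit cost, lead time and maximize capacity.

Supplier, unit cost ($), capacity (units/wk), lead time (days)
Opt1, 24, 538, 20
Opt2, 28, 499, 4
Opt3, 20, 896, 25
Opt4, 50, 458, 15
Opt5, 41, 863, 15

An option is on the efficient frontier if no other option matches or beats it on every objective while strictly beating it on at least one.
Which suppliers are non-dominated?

Opt1: not dominated.
Opt2: not dominated (best lead time).
Opt3: not dominated (best unit cost).
Opt4: dominated by Opt2 (unit cost 28≤50, capacity 499≥458, lead time 4≤15).
Opt5: not dominated.

Opt1, Opt2, Opt3, Opt5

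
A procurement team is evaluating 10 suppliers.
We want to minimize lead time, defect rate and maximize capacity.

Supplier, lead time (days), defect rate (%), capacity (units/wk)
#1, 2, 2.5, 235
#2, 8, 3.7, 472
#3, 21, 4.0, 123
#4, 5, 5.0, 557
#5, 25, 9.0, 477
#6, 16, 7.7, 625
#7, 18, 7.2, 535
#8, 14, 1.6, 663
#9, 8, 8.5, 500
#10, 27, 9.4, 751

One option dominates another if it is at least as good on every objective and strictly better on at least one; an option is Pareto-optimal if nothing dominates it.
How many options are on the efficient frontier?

#1: not dominated (best lead time).
#2: not dominated.
#3: dominated by #1 (lead time 2≤21, defect rate 2.5≤4.0, capacity 235≥123).
#4: not dominated.
#5: dominated by #4 (lead time 5≤25, defect rate 5.0≤9.0, capacity 557≥477).
#6: dominated by #8 (lead time 14≤16, defect rate 1.6≤7.7, capacity 663≥625).
#7: dominated by #4 (lead time 5≤18, defect rate 5.0≤7.2, capacity 557≥535).
#8: not dominated (best defect rate).
#9: dominated by #4 (lead time 5≤8, defect rate 5.0≤8.5, capacity 557≥500).
#10: not dominated (best capacity).
Pareto-optimal: #1, #2, #4, #8, #10 → 5.

5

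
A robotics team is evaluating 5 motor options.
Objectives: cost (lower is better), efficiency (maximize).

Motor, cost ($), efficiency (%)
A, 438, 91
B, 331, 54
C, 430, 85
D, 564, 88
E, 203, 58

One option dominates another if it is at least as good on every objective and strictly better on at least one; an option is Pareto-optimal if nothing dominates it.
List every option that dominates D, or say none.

A

A: cost 438≤564, efficiency 91≥88 — dominates D.
Others (B, C, E) are each worse than D on at least one objective.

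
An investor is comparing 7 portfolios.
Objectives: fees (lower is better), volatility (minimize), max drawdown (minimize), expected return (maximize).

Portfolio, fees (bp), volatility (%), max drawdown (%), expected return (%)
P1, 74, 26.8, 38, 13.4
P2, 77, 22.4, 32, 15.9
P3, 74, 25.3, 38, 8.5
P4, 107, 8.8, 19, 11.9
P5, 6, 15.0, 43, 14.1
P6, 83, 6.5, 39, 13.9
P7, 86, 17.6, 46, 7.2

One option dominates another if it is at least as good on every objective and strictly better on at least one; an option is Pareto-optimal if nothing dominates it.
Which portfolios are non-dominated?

P1, P2, P3, P4, P5, P6

P1: not dominated.
P2: not dominated (best expected return).
P3: not dominated.
P4: not dominated (best max drawdown).
P5: not dominated (best fees).
P6: not dominated (best volatility).
P7: dominated by P5 (fees 6≤86, volatility 15.0≤17.6, max drawdown 43≤46, expected return 14.1≥7.2).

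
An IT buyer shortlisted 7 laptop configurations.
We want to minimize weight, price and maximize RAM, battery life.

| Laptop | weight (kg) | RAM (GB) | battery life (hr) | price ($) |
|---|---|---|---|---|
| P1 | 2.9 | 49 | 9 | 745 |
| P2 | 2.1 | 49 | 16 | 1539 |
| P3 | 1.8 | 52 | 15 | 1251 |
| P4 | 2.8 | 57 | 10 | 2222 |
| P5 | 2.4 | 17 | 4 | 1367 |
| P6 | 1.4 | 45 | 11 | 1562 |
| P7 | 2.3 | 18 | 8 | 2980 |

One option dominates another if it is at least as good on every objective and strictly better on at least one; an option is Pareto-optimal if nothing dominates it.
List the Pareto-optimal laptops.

P1: not dominated (best price).
P2: not dominated (best battery life).
P3: not dominated.
P4: not dominated (best RAM).
P5: dominated by P3 (weight 1.8≤2.4, RAM 52≥17, battery life 15≥4, price 1251≤1367).
P6: not dominated (best weight).
P7: dominated by P2 (weight 2.1≤2.3, RAM 49≥18, battery life 16≥8, price 1539≤2980).

P1, P2, P3, P4, P6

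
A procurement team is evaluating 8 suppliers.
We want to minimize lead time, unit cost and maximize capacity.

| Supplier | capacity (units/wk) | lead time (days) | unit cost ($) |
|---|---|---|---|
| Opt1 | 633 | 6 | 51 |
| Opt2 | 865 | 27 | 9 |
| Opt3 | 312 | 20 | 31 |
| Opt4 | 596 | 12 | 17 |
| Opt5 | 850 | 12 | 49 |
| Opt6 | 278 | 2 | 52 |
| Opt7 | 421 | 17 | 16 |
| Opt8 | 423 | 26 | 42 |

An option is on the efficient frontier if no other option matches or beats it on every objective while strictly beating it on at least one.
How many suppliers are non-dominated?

6

Opt1: not dominated.
Opt2: not dominated (best capacity).
Opt3: dominated by Opt4 (capacity 596≥312, lead time 12≤20, unit cost 17≤31).
Opt4: not dominated.
Opt5: not dominated.
Opt6: not dominated (best lead time).
Opt7: not dominated.
Opt8: dominated by Opt4 (capacity 596≥423, lead time 12≤26, unit cost 17≤42).
Pareto-optimal: Opt1, Opt2, Opt4, Opt5, Opt6, Opt7 → 6.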